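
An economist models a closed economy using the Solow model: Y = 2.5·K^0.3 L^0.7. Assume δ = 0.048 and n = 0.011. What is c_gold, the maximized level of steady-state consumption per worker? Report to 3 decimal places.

n + δ = 0.011 + 0.048 = 0.059.
At the golden rule the marginal product of capital equals n+δ: 0.3·2.5·k^(0.3−1) = 0.059. Solving, k_gold = (0.3·2.5/0.059)^(1/0.7) ≈ 37.7956.
y_gold = 2.5·37.7956^0.3 ≈ 7.4331.
c_gold = y_gold − (n+δ)·k_gold = 7.4331 − 0.059·37.7956 ≈ 5.2032.

c_gold ≈ 5.203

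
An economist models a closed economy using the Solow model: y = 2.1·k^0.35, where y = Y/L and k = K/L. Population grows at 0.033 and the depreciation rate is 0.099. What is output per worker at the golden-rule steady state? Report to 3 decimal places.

Break-even investment rate: n + δ = 0.033 + 0.099 = 0.132.
Setting f'(k) = n+δ gives 0.35·2.1·k^(0.35−1) = 0.132, hence k_gold = (0.35·2.1/0.132)^(1/0.65) ≈ 14.0363.
Output: y_gold = 2.1·k_gold^0.35 = 2.1·14.0363^0.35 ≈ 5.2937.

y_gold ≈ 5.294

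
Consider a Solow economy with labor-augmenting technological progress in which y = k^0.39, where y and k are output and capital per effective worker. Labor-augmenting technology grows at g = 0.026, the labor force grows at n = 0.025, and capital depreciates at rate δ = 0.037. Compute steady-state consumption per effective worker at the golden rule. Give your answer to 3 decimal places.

Capital per effective worker breaks even when investment replaces (n + g + δ)·k; here n + g + δ = 0.088.
At the golden rule the marginal product of capital equals n+g+δ: 0.39·k^(0.39−1) = 0.088. Solving, k_gold = (0.39/0.088)^(1/0.61) ≈ 11.4808.
y_gold = 11.4808^0.39 ≈ 2.5905.
c_gold = y_gold − (n+g+δ)·k_gold = 2.5905 − 0.088·11.4808 ≈ 1.5802.

c_gold ≈ 1.580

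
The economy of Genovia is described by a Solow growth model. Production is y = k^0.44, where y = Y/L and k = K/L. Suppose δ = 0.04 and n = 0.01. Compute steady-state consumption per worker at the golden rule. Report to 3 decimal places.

c_gold ≈ 3.092

Capital per worker breaks even when investment replaces (n + δ)·k; here n + δ = 0.05.
Maximizing c = f(k) − (n+δ)·k gives f'(k) = n+δ, i.e. 0.44·k^(0.44−1) = 0.05, so k_gold = (0.44/0.05)^(1/0.56) ≈ 48.5933.
y_gold = 48.5933^0.44 ≈ 5.5220.
c_gold = y_gold − (n+δ)·k_gold = 5.5220 − 0.05·48.5933 ≈ 3.0923.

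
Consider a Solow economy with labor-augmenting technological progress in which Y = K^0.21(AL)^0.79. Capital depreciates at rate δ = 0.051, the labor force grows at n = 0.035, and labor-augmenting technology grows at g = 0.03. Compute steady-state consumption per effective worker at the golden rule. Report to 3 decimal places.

c_gold ≈ 0.925

Capital per effective worker breaks even when investment replaces (n + g + δ)·k; here n + g + δ = 0.116.
Setting f'(k) = n+g+δ gives 0.21·k^(0.21−1) = 0.116, hence k_gold = (0.21/0.116)^(1/0.79) ≈ 2.1197.
y_gold = 2.1197^0.21 ≈ 1.1709.
c_gold = y_gold − (n+g+δ)·k_gold = 1.1709 − 0.116·2.1197 ≈ 0.9250.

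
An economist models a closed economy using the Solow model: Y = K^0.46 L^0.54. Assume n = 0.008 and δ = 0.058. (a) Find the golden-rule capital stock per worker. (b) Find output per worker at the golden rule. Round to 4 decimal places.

n + δ = 0.008 + 0.058 = 0.066.
At the golden rule the marginal product of capital equals n+δ: 0.46·k^(0.46−1) = 0.066. Solving, k_gold = (0.46/0.066)^(1/0.54) ≈ 36.4340.
y_gold = 36.4340^0.46 ≈ 5.2275.

(a) k_gold ≈ 36.4340; (b) y_gold ≈ 5.2275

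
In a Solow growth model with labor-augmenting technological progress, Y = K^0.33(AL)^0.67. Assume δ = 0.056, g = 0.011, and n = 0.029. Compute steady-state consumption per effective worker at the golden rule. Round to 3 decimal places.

Capital per effective worker breaks even when investment replaces (n + g + δ)·k; here n + g + δ = 0.096.
Setting f'(k) = n+g+δ gives 0.33·k^(0.33−1) = 0.096, hence k_gold = (0.33/0.096)^(1/0.67) ≈ 6.3148.
y_gold = 6.3148^0.33 ≈ 1.8370.
c_gold = y_gold − (n+g+δ)·k_gold = 1.8370 − 0.096·6.3148 ≈ 1.2308.

c_gold ≈ 1.231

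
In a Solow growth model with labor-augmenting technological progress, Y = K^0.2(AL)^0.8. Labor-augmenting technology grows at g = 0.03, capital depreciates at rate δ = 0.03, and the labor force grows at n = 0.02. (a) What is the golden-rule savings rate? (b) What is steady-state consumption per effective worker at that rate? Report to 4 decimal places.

(a) s_gold = 0.2000; (b) c_gold ≈ 1.0059

Break-even investment rate: n + g + δ = 0.02 + 0.03 + 0.03 = 0.08.
For Cobb-Douglas, s_gold equals capital's share: s_gold = 0.2.
At the golden rule the marginal product of capital equals n+g+δ: 0.2·k^(0.2−1) = 0.08. Solving, k_gold = (0.2/0.08)^(1/0.8) ≈ 3.1436.
y_gold = 3.1436^0.2 ≈ 1.2574; c_gold = (1−0.2)·y_gold ≈ 1.0059.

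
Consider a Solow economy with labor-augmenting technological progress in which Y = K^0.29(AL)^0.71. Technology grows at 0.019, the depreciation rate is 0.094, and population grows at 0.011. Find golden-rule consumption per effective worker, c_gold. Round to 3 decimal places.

Break-even investment rate: n + g + δ = 0.011 + 0.019 + 0.094 = 0.124.
Setting f'(k) = n+g+δ gives 0.29·k^(0.29−1) = 0.124, hence k_gold = (0.29/0.124)^(1/0.71) ≈ 3.3089.
y_gold = 3.3089^0.29 ≈ 1.4148.
c_gold = y_gold − (n+g+δ)·k_gold = 1.4148 − 0.124·3.3089 ≈ 1.0045.

c_gold ≈ 1.005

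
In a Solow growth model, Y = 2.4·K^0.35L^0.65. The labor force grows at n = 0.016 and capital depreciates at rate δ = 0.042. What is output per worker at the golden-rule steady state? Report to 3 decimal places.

The effective depreciation rate is n + δ = 0.016 + 0.042 = 0.058.
Setting f'(k) = n+δ gives 0.35·2.4·k^(0.35−1) = 0.058, hence k_gold = (0.35·2.4/0.058)^(1/0.65) ≈ 61.0837.
Output: y_gold = 2.4·k_gold^0.35 = 2.4·61.0837^0.35 ≈ 10.1224.

y_gold ≈ 10.122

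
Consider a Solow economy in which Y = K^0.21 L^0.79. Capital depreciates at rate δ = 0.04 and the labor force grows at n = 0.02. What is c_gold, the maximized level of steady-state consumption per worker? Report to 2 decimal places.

c_gold ≈ 1.10

Break-even investment rate: n + δ = 0.02 + 0.04 = 0.06.
Setting f'(k) = n+δ gives 0.21·k^(0.21−1) = 0.06, hence k_gold = (0.21/0.06)^(1/0.79) ≈ 4.8831.
y_gold = 4.8831^0.21 ≈ 1.3952.
c_gold = y_gold − (n+δ)·k_gold = 1.3952 − 0.06·4.8831 ≈ 1.1022.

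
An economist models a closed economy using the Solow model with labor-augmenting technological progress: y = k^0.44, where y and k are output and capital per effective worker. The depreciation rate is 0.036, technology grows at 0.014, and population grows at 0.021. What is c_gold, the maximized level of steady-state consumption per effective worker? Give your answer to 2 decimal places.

c_gold ≈ 2.35

Break-even investment rate: n + g + δ = 0.021 + 0.014 + 0.036 = 0.071.
Maximizing c = f(k) − (n+g+δ)·k gives f'(k) = n+g+δ, i.e. 0.44·k^(0.44−1) = 0.071, so k_gold = (0.44/0.071)^(1/0.56) ≈ 25.9796.
y_gold = 25.9796^0.44 ≈ 4.1922.
c_gold = y_gold − (n+g+δ)·k_gold = 4.1922 − 0.071·25.9796 ≈ 2.3476.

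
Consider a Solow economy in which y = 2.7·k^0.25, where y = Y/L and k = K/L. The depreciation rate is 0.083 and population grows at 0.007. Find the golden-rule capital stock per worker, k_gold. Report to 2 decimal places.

Break-even investment rate: n + δ = 0.007 + 0.083 = 0.09.
Setting f'(k) = n+δ gives 0.25·2.7·k^(0.25−1) = 0.09, hence k_gold = (0.25·2.7/0.09)^(1/0.75) ≈ 14.6808.

k_gold ≈ 14.68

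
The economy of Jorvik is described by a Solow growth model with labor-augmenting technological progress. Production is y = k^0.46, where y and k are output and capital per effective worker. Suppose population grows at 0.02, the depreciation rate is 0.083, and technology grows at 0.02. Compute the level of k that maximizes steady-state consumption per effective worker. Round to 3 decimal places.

Capital per effective worker breaks even when investment replaces (n + g + δ)·k; here n + g + δ = 0.123.
Golden rule sets MPK = n+g+δ: 0.46·k^(0.46−1) = 0.123, so k_gold = (0.46/0.123)^(1/0.54) ≈ 11.5037.

k_gold ≈ 11.504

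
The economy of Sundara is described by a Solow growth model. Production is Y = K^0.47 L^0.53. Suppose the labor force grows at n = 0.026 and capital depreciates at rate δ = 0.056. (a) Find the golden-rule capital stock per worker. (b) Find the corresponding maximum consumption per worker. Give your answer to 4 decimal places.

n + δ = 0.026 + 0.056 = 0.082.
Golden rule sets MPK = n+δ: 0.47·k^(0.47−1) = 0.082, so k_gold = (0.47/0.082)^(1/0.53) ≈ 26.9603.
y_gold = 26.9603^0.47 ≈ 4.7037; c_gold = y_gold − 0.082·k_gold ≈ 2.4930.

(a) k_gold ≈ 26.9603; (b) c_gold ≈ 2.4930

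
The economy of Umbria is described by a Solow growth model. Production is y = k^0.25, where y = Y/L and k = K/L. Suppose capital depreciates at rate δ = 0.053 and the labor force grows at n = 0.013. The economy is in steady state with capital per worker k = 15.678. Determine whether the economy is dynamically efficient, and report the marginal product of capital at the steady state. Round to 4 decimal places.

n + δ = 0.013 + 0.053 = 0.066.
MPK = 0.25·k^(0.25−1) = 0.25·15.678^(-0.75) ≈ 0.0317.
MPK < 0.066, so the economy is dynamically inefficient (over-saving).

dynamically inefficient; MPK ≈ 0.0317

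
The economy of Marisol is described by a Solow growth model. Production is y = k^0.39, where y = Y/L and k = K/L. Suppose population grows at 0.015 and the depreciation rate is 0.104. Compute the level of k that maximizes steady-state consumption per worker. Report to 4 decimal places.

k_gold ≈ 7.0002

The effective depreciation rate is n + δ = 0.015 + 0.104 = 0.119.
Maximizing c = f(k) − (n+δ)·k gives f'(k) = n+δ, i.e. 0.39·k^(0.39−1) = 0.119, so k_gold = (0.39/0.119)^(1/0.61) ≈ 7.0002.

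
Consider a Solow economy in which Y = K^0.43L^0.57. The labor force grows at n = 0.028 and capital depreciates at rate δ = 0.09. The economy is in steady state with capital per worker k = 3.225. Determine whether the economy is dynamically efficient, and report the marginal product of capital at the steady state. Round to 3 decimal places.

dynamically efficient; MPK ≈ 0.221

The effective depreciation rate is n + δ = 0.028 + 0.09 = 0.118.
MPK = 0.43·k^(0.43−1) = 0.43·3.225^(-0.57) ≈ 0.2206.
MPK > 0.118, so the economy is dynamically efficient (under-saving).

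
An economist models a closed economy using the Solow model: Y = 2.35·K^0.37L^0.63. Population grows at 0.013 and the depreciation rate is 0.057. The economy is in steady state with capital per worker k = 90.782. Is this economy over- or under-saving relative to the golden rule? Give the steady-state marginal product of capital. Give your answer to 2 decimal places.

Capital per worker breaks even when investment replaces (n + δ)·k; here n + δ = 0.07.
MPK = 0.37·2.35·k^(0.37−1) = 0.37·2.35·90.782^(-0.63) ≈ 0.0508.
MPK < 0.07, so the economy is dynamically inefficient (over-saving).

over-saving; MPK ≈ 0.05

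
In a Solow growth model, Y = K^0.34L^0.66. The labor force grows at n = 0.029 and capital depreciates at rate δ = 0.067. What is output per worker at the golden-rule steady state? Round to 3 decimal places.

y_gold ≈ 1.918

The effective depreciation rate is n + δ = 0.029 + 0.067 = 0.096.
Golden rule sets MPK = n+δ: 0.34·k^(0.34−1) = 0.096, so k_gold = (0.34/0.096)^(1/0.66) ≈ 6.7941.
Output: y_gold = k_gold^0.34 = 6.7941^0.34 ≈ 1.9183.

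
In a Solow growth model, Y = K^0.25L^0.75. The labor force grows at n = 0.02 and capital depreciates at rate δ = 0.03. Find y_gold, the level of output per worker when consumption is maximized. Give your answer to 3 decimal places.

y_gold ≈ 1.710

Capital per worker breaks even when investment replaces (n + δ)·k; here n + δ = 0.05.
Setting f'(k) = n+δ gives 0.25·k^(0.25−1) = 0.05, hence k_gold = (0.25/0.05)^(1/0.75) ≈ 8.5499.
Output: y_gold = k_gold^0.25 = 8.5499^0.25 ≈ 1.7100.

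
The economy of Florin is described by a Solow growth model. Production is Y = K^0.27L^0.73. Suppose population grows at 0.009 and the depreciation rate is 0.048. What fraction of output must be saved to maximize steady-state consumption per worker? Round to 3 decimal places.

Capital per worker breaks even when investment replaces (n + δ)·k; here n + δ = 0.057.
At the golden rule MPK = n+δ, and in any Cobb-Douglas steady state s = (n+δ)·k/y = MPK·k/y = capital's share 0.27.

s_gold = 0.270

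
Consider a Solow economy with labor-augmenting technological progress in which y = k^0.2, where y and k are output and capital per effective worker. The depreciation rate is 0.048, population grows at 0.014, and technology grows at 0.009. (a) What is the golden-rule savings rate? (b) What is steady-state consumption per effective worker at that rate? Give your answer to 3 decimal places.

(a) s_gold = 0.200; (b) c_gold ≈ 1.036

Break-even investment rate: n + g + δ = 0.014 + 0.009 + 0.048 = 0.071.
For Cobb-Douglas, s_gold equals capital's share: s_gold = 0.2.
Golden rule sets MPK = n+g+δ: 0.2·k^(0.2−1) = 0.071, so k_gold = (0.2/0.071)^(1/0.8) ≈ 3.6493.
y_gold = 3.6493^0.2 ≈ 1.2955; c_gold = (1−0.2)·y_gold ≈ 1.0364.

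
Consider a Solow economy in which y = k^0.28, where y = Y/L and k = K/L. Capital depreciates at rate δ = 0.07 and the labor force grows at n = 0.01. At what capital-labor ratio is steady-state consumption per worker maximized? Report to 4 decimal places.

Break-even investment rate: n + δ = 0.01 + 0.07 = 0.08.
Golden rule sets MPK = n+δ: 0.28·k^(0.28−1) = 0.08, so k_gold = (0.28/0.08)^(1/0.72) ≈ 5.6971.

k_gold ≈ 5.6971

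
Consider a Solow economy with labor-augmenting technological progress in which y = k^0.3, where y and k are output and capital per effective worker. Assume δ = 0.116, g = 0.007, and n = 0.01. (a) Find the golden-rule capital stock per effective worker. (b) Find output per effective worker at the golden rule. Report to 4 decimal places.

Capital per effective worker breaks even when investment replaces (n + g + δ)·k; here n + g + δ = 0.133.
Golden rule sets MPK = n+g+δ: 0.3·k^(0.3−1) = 0.133, so k_gold = (0.3/0.133)^(1/0.7) ≈ 3.1965.
y_gold = 3.1965^0.3 ≈ 1.4171.

(a) k_gold ≈ 3.1965; (b) y_gold ≈ 1.4171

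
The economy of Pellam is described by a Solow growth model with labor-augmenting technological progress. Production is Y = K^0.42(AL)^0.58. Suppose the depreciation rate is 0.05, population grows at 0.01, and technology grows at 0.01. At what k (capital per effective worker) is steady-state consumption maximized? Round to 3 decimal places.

k_gold ≈ 21.960

n + g + δ = 0.01 + 0.01 + 0.05 = 0.07.
Maximizing c = f(k) − (n+g+δ)·k gives f'(k) = n+g+δ, i.e. 0.42·k^(0.42−1) = 0.07, so k_gold = (0.42/0.07)^(1/0.58) ≈ 21.9604.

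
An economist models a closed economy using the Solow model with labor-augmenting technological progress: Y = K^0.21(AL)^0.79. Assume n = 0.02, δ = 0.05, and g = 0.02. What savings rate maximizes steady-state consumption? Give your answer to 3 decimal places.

Capital per effective worker breaks even when investment replaces (n + g + δ)·k; here n + g + δ = 0.09.
At the golden rule MPK = n+g+δ, and in any Cobb-Douglas steady state s = (n+g+δ)·k/y = MPK·k/y = capital's share 0.21.

s_gold = 0.210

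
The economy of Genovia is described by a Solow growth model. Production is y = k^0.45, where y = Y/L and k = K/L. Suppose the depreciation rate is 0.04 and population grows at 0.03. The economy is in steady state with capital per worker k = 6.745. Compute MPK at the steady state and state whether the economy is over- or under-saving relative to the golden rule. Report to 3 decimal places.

under-saving; MPK ≈ 0.157

Break-even investment rate: n + δ = 0.03 + 0.04 = 0.07.
MPK = 0.45·k^(0.45−1) = 0.45·6.745^(-0.55) ≈ 0.1575.
MPK > 0.07, so the economy is dynamically efficient (under-saving).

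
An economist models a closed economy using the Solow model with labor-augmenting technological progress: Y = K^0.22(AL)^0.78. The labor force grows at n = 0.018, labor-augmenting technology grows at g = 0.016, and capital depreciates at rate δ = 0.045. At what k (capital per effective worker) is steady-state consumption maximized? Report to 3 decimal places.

k_gold ≈ 3.717

Capital per effective worker breaks even when investment replaces (n + g + δ)·k; here n + g + δ = 0.079.
Maximizing c = f(k) − (n+g+δ)·k gives f'(k) = n+g+δ, i.e. 0.22·k^(0.22−1) = 0.079, so k_gold = (0.22/0.079)^(1/0.78) ≈ 3.7175.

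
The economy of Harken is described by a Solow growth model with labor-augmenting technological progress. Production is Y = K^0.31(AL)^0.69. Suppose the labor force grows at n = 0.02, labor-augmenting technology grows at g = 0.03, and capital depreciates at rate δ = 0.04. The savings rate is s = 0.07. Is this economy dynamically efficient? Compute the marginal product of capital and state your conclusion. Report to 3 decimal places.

n + g + δ = 0.02 + 0.03 + 0.04 = 0.09.
Steady-state k*: s·k^0.31 = 0.09·k gives k* = (0.07/0.09)^(1/0.69) ≈ 0.6947.
MPK = 0.31·0.6947^(-0.69) ≈ 0.3986.
MPK > n+g+δ = 0.09, so the economy is dynamically efficient (under-saving).

dynamically efficient; MPK ≈ 0.399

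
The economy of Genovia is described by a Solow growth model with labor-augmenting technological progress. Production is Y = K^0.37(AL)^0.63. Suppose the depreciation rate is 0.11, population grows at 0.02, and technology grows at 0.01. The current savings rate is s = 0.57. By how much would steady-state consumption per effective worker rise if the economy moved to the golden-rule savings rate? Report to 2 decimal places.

Δc ≈ 0.13

The effective depreciation rate is n + g + δ = 0.02 + 0.01 + 0.11 = 0.14.
Current steady state (s = 0.57): k* = (0.57/0.14)^(1/0.63) ≈ 9.2865, y* = 9.2865^0.37 ≈ 2.2809, c* = (1−0.57)·2.2809 ≈ 0.9808.
Setting f'(k) = n+g+δ gives 0.37·k^(0.37−1) = 0.14, hence k_gold = (0.37/0.14)^(1/0.63) ≈ 4.6769.
y_gold = 4.6769^0.37 ≈ 1.7696, c_gold = y_gold − 0.14·k_gold ≈ 1.1149.
Gain: Δc = 1.1149 − 0.9808 ≈ 0.1341.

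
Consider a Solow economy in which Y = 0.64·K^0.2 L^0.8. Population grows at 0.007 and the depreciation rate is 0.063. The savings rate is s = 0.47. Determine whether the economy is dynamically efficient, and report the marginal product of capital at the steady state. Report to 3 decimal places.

n + δ = 0.007 + 0.063 = 0.07.
Steady-state k*: s·A·k^0.2 = 0.07·k gives k* = (0.47·0.64/0.07)^(1/0.8) ≈ 6.1869.
MPK = 0.2·0.64·6.1869^(-0.8) ≈ 0.0298.
MPK < n+δ = 0.07, so the economy is dynamically inefficient (over-saving).

dynamically inefficient; MPK ≈ 0.030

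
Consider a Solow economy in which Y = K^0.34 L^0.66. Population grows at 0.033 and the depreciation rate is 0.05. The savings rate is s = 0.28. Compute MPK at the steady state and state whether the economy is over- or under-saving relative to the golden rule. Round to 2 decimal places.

The effective depreciation rate is n + δ = 0.033 + 0.05 = 0.083.
Steady-state k*: s·k^0.34 = 0.083·k gives k* = (0.28/0.083)^(1/0.66) ≈ 6.3113.
MPK = 0.34·6.3113^(-0.66) ≈ 0.1008.
MPK > n+δ = 0.083, so the economy is dynamically efficient (under-saving).

under-saving; MPK ≈ 0.10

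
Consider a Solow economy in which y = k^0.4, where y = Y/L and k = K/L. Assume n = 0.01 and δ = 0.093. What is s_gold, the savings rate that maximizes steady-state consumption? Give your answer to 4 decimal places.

Break-even investment rate: n + δ = 0.01 + 0.093 = 0.103.
At the golden rule MPK = n+δ, and in any Cobb-Douglas steady state s = (n+δ)·k/y = MPK·k/y = capital's share 0.4.

s_gold = 0.4000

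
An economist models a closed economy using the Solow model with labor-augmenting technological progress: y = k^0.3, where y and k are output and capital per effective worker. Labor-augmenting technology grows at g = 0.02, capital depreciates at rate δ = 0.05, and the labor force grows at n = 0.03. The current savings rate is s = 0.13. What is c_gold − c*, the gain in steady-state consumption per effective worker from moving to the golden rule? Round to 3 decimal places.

Break-even investment rate: n + g + δ = 0.03 + 0.02 + 0.05 = 0.1.
Current steady state (s = 0.13): k* = (0.13/0.1)^(1/0.7) ≈ 1.4547, y* = 1.4547^0.3 ≈ 1.1190, c* = (1−0.13)·1.1190 ≈ 0.9735.
Setting f'(k) = n+g+δ gives 0.3·k^(0.3−1) = 0.1, hence k_gold = (0.3/0.1)^(1/0.7) ≈ 4.8040.
y_gold = 4.8040^0.3 ≈ 1.6013, c_gold = y_gold − 0.1·k_gold ≈ 1.1209.
Gain: Δc = 1.1209 − 0.9735 ≈ 0.1474.

Δc ≈ 0.147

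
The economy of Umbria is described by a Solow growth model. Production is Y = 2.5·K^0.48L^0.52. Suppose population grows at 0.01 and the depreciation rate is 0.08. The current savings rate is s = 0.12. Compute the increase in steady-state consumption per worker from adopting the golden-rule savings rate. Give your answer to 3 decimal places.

Break-even investment rate: n + δ = 0.01 + 0.08 = 0.09.
Current steady state (s = 0.12): k* = (0.12·2.5/0.09)^(1/0.52) ≈ 10.1283, y* = 2.5·10.1283^0.48 ≈ 7.5962, c* = (1−0.12)·7.5962 ≈ 6.6847.
Golden rule sets MPK = n+δ: 0.48·2.5·k^(0.48−1) = 0.09, so k_gold = (0.48·2.5/0.09)^(1/0.52) ≈ 145.6611.
y_gold = 2.5·145.6611^0.48 ≈ 27.3115, c_gold = y_gold − 0.09·k_gold ≈ 14.2020.
Gain: Δc = 14.2020 − 6.6847 ≈ 7.5173.

Δc ≈ 7.517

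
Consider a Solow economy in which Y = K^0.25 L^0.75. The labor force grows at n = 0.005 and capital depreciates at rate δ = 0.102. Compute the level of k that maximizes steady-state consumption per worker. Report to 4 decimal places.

n + δ = 0.005 + 0.102 = 0.107.
Maximizing c = f(k) − (n+δ)·k gives f'(k) = n+δ, i.e. 0.25·k^(0.25−1) = 0.107, so k_gold = (0.25/0.107)^(1/0.75) ≈ 3.1003.

k_gold ≈ 3.1003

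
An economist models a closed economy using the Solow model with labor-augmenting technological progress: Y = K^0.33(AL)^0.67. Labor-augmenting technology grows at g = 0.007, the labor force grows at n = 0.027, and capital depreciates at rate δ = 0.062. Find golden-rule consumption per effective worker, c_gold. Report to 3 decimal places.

c_gold ≈ 1.231

The effective depreciation rate is n + g + δ = 0.027 + 0.007 + 0.062 = 0.096.
At the golden rule the marginal product of capital equals n+g+δ: 0.33·k^(0.33−1) = 0.096. Solving, k_gold = (0.33/0.096)^(1/0.67) ≈ 6.3148.
y_gold = 6.3148^0.33 ≈ 1.8370.
c_gold = y_gold − (n+g+δ)·k_gold = 1.8370 − 0.096·6.3148 ≈ 1.2308.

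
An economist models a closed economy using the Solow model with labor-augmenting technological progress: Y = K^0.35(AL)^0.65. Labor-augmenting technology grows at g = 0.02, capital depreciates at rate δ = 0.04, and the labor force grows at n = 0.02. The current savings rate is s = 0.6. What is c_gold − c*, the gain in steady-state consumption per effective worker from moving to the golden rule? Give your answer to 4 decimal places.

The effective depreciation rate is n + g + δ = 0.02 + 0.02 + 0.04 = 0.08.
Current steady state (s = 0.6): k* = (0.6/0.08)^(1/0.65) ≈ 22.1946, y* = 22.1946^0.35 ≈ 2.9593, c* = (1−0.6)·2.9593 ≈ 1.1837.
Setting f'(k) = n+g+δ gives 0.35·k^(0.35−1) = 0.08, hence k_gold = (0.35/0.08)^(1/0.65) ≈ 9.6855.
y_gold = 9.6855^0.35 ≈ 2.2138, c_gold = y_gold − 0.08·k_gold ≈ 1.4390.
Gain: Δc = 1.4390 − 1.1837 ≈ 0.2553.

Δc ≈ 0.2553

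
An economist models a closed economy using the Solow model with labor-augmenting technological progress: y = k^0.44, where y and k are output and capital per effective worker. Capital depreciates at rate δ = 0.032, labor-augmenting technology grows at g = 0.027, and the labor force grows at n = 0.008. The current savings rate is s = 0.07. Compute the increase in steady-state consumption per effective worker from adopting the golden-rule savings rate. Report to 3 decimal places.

The effective depreciation rate is n + g + δ = 0.008 + 0.027 + 0.032 = 0.067.
Current steady state (s = 0.07): k* = (0.07/0.067)^(1/0.56) ≈ 1.0814, y* = 1.0814^0.44 ≈ 1.0350, c* = (1−0.07)·1.0350 ≈ 0.9626.
Setting f'(k) = n+g+δ gives 0.44·k^(0.44−1) = 0.067, hence k_gold = (0.44/0.067)^(1/0.56) ≈ 28.8140.
y_gold = 28.8140^0.44 ≈ 4.3876, c_gold = y_gold − 0.067·k_gold ≈ 2.4570.
Gain: Δc = 2.4570 − 0.9626 ≈ 1.4945.

Δc ≈ 1.494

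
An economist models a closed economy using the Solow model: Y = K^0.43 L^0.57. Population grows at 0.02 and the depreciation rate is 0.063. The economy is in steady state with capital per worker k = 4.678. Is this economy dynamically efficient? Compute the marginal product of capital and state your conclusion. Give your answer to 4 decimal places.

Capital per worker breaks even when investment replaces (n + δ)·k; here n + δ = 0.083.
MPK = 0.43·k^(0.43−1) = 0.43·4.678^(-0.57) ≈ 0.1785.
MPK > 0.083, so the economy is dynamically efficient (under-saving).

dynamically efficient; MPK ≈ 0.1785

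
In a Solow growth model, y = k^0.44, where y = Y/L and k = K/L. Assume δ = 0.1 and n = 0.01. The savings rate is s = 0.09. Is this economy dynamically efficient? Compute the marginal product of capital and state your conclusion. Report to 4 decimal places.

dynamically efficient; MPK ≈ 0.5378

n + δ = 0.01 + 0.1 = 0.11.
Steady-state k*: s·k^0.44 = 0.11·k gives k* = (0.09/0.11)^(1/0.56) ≈ 0.6988.
MPK = 0.44·0.6988^(-0.56) ≈ 0.5378.
MPK > n+δ = 0.11, so the economy is dynamically efficient (under-saving).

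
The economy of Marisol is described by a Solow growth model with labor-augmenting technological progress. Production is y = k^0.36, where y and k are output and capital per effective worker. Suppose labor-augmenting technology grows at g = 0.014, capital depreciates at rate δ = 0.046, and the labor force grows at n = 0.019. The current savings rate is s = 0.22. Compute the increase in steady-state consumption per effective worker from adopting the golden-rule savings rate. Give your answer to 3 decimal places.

Δc ≈ 0.114

Break-even investment rate: n + g + δ = 0.019 + 0.014 + 0.046 = 0.079.
Current steady state (s = 0.22): k* = (0.22/0.079)^(1/0.64) ≈ 4.9544, y* = 4.9544^0.36 ≈ 1.7791, c* = (1−0.22)·1.7791 ≈ 1.3877.
At the golden rule the marginal product of capital equals n+g+δ: 0.36·k^(0.36−1) = 0.079. Solving, k_gold = (0.36/0.079)^(1/0.64) ≈ 10.6950.
y_gold = 10.6950^0.36 ≈ 2.3470, c_gold = y_gold − 0.079·k_gold ≈ 1.5021.
Gain: Δc = 1.5021 − 1.3877 ≈ 0.1144.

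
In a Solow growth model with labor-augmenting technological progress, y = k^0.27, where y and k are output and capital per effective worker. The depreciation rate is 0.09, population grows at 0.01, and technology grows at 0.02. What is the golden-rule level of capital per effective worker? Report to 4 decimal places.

k_gold ≈ 3.0370

Break-even investment rate: n + g + δ = 0.01 + 0.02 + 0.09 = 0.12.
Golden rule sets MPK = n+g+δ: 0.27·k^(0.27−1) = 0.12, so k_gold = (0.27/0.12)^(1/0.73) ≈ 3.0370.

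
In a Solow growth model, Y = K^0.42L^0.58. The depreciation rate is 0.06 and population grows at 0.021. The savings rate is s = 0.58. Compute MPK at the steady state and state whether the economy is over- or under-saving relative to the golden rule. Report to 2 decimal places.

Capital per worker breaks even when investment replaces (n + δ)·k; here n + δ = 0.081.
Steady-state k*: s·k^0.42 = 0.081·k gives k* = (0.58/0.081)^(1/0.58) ≈ 29.7879.
MPK = 0.42·29.7879^(-0.58) ≈ 0.0587.
MPK < n+δ = 0.081, so the economy is dynamically inefficient (over-saving).

over-saving; MPK ≈ 0.06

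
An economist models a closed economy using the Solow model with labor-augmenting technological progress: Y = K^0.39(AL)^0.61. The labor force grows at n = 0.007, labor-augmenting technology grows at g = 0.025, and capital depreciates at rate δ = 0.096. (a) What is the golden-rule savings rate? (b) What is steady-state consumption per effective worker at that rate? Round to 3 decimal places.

(a) s_gold = 0.390; (b) c_gold ≈ 1.244

Capital per effective worker breaks even when investment replaces (n + g + δ)·k; here n + g + δ = 0.128.
For Cobb-Douglas, s_gold equals capital's share: s_gold = 0.39.
Maximizing c = f(k) − (n+g+δ)·k gives f'(k) = n+g+δ, i.e. 0.39·k^(0.39−1) = 0.128, so k_gold = (0.39/0.128)^(1/0.61) ≈ 6.2116.
y_gold = 6.2116^0.39 ≈ 2.0387; c_gold = (1−0.39)·y_gold ≈ 1.2436.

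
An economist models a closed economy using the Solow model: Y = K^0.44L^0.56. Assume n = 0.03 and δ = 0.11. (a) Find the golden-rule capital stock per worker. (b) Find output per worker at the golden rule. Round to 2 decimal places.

(a) k_gold ≈ 7.73; (b) y_gold ≈ 2.46

n + δ = 0.03 + 0.11 = 0.14.
At the golden rule the marginal product of capital equals n+δ: 0.44·k^(0.44−1) = 0.14. Solving, k_gold = (0.44/0.14)^(1/0.56) ≈ 7.7282.
y_gold = 7.7282^0.44 ≈ 2.4590.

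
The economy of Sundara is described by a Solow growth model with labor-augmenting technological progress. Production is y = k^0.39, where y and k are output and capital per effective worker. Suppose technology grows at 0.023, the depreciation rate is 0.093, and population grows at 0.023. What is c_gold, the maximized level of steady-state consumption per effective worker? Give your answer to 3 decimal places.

Capital per effective worker breaks even when investment replaces (n + g + δ)·k; here n + g + δ = 0.139.
Maximizing c = f(k) − (n+g+δ)·k gives f'(k) = n+g+δ, i.e. 0.39·k^(0.39−1) = 0.139, so k_gold = (0.39/0.139)^(1/0.61) ≈ 5.4264.
y_gold = 5.4264^0.39 ≈ 1.9340.
c_gold = y_gold − (n+g+δ)·k_gold = 1.9340 − 0.139·5.4264 ≈ 1.1797.

c_gold ≈ 1.180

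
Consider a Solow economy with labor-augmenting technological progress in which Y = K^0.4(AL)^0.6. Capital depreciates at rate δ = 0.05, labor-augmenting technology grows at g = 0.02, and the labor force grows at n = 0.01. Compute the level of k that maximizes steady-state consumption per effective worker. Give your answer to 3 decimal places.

Capital per effective worker breaks even when investment replaces (n + g + δ)·k; here n + g + δ = 0.08.
Maximizing c = f(k) − (n+g+δ)·k gives f'(k) = n+g+δ, i.e. 0.4·k^(0.4−1) = 0.08, so k_gold = (0.4/0.08)^(1/0.6) ≈ 14.6201.

k_gold ≈ 14.620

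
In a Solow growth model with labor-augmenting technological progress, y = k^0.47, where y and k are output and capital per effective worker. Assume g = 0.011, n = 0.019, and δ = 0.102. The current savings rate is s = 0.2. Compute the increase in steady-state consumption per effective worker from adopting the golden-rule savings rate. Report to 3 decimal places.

Break-even investment rate: n + g + δ = 0.019 + 0.011 + 0.102 = 0.132.
Current steady state (s = 0.2): k* = (0.2/0.132)^(1/0.53) ≈ 2.1902, y* = 2.1902^0.47 ≈ 1.4455, c* = (1−0.2)·1.4455 ≈ 1.1564.
At the golden rule the marginal product of capital equals n+g+δ: 0.47·k^(0.47−1) = 0.132. Solving, k_gold = (0.47/0.132)^(1/0.53) ≈ 10.9802.
y_gold = 10.9802^0.47 ≈ 3.0838, c_gold = y_gold − 0.132·k_gold ≈ 1.6344.
Gain: Δc = 1.6344 − 1.1564 ≈ 0.4780.

Δc ≈ 0.478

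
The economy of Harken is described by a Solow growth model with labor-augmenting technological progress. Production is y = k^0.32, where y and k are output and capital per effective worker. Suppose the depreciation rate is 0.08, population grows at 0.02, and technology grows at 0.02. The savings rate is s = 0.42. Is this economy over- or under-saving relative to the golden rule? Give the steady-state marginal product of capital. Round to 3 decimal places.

over-saving; MPK ≈ 0.091

n + g + δ = 0.02 + 0.02 + 0.08 = 0.12.
Steady-state k*: s·k^0.32 = 0.12·k gives k* = (0.42/0.12)^(1/0.68) ≈ 6.3110.
MPK = 0.32·6.3110^(-0.68) ≈ 0.0914.
MPK < n+g+δ = 0.12, so the economy is dynamically inefficient (over-saving).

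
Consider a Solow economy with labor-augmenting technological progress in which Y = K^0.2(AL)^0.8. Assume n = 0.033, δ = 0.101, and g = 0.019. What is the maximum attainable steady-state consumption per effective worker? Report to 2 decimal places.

c_gold ≈ 0.86

Break-even investment rate: n + g + δ = 0.033 + 0.019 + 0.101 = 0.153.
At the golden rule the marginal product of capital equals n+g+δ: 0.2·k^(0.2−1) = 0.153. Solving, k_gold = (0.2/0.153)^(1/0.8) ≈ 1.3977.
y_gold = 1.3977^0.2 ≈ 1.0693.
c_gold = y_gold − (n+g+δ)·k_gold = 1.0693 − 0.153·1.3977 ≈ 0.8554.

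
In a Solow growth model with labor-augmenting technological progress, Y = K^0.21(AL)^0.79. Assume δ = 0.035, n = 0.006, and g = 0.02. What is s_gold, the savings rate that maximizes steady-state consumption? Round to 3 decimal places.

Capital per effective worker breaks even when investment replaces (n + g + δ)·k; here n + g + δ = 0.061.
At the golden rule MPK = n+g+δ, and in any Cobb-Douglas steady state s = (n+g+δ)·k/y = MPK·k/y = capital's share 0.21.

s_gold = 0.210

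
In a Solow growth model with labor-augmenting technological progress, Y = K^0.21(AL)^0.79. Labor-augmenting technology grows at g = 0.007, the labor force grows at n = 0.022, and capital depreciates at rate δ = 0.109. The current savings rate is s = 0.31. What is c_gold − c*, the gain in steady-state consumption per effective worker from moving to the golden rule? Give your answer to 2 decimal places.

Δc ≈ 0.03

Capital per effective worker breaks even when investment replaces (n + g + δ)·k; here n + g + δ = 0.138.
Current steady state (s = 0.31): k* = (0.31/0.138)^(1/0.79) ≈ 2.7856, y* = 2.7856^0.21 ≈ 1.2400, c* = (1−0.31)·1.2400 ≈ 0.8556.
Maximizing c = f(k) − (n+g+δ)·k gives f'(k) = n+g+δ, i.e. 0.21·k^(0.21−1) = 0.138, so k_gold = (0.21/0.138)^(1/0.79) ≈ 1.7014.
y_gold = 1.7014^0.21 ≈ 1.1181, c_gold = y_gold − 0.138·k_gold ≈ 0.8833.
Gain: Δc = 0.8833 − 0.8556 ≈ 0.0277.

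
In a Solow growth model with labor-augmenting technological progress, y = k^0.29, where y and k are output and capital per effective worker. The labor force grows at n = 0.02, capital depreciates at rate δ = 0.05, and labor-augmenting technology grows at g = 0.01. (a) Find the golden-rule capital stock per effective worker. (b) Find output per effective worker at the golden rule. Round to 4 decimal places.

(a) k_gold ≈ 6.1342; (b) y_gold ≈ 1.6922

n + g + δ = 0.02 + 0.01 + 0.05 = 0.08.
At the golden rule the marginal product of capital equals n+g+δ: 0.29·k^(0.29−1) = 0.08. Solving, k_gold = (0.29/0.08)^(1/0.71) ≈ 6.1342.
y_gold = 6.1342^0.29 ≈ 1.6922.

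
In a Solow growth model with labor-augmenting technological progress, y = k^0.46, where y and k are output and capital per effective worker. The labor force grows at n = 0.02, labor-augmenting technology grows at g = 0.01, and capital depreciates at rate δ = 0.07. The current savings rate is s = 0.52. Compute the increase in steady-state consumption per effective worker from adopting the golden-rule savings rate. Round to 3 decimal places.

The effective depreciation rate is n + g + δ = 0.02 + 0.01 + 0.07 = 0.1.
Current steady state (s = 0.52): k* = (0.52/0.1)^(1/0.54) ≈ 21.1803, y* = 21.1803^0.46 ≈ 4.0731, c* = (1−0.52)·4.0731 ≈ 1.9551.
Golden rule sets MPK = n+g+δ: 0.46·k^(0.46−1) = 0.1, so k_gold = (0.46/0.1)^(1/0.54) ≈ 16.8783.
y_gold = 16.8783^0.46 ≈ 3.6692, c_gold = y_gold − 0.1·k_gold ≈ 1.9814.
Gain: Δc = 1.9814 − 1.9551 ≈ 0.0263.

Δc ≈ 0.026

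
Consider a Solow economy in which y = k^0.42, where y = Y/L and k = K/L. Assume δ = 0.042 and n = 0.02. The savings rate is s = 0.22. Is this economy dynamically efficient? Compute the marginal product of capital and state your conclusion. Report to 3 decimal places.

The effective depreciation rate is n + δ = 0.02 + 0.042 = 0.062.
Steady-state k*: s·k^0.42 = 0.062·k gives k* = (0.22/0.062)^(1/0.58) ≈ 8.8783.
MPK = 0.42·8.8783^(-0.58) ≈ 0.1184.
MPK > n+δ = 0.062, so the economy is dynamically efficient (under-saving).

dynamically efficient; MPK ≈ 0.118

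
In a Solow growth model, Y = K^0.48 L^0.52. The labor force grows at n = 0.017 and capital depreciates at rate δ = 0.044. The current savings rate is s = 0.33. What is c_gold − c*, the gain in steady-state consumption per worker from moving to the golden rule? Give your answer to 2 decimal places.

Δc ≈ 0.31

The effective depreciation rate is n + δ = 0.017 + 0.044 = 0.061.
Current steady state (s = 0.33): k* = (0.33/0.061)^(1/0.52) ≈ 25.7021, y* = 25.7021^0.48 ≈ 4.7510, c* = (1−0.33)·4.7510 ≈ 3.1832.
Golden rule sets MPK = n+δ: 0.48·k^(0.48−1) = 0.061, so k_gold = (0.48/0.061)^(1/0.52) ≈ 52.8332.
y_gold = 52.8332^0.48 ≈ 6.7142, c_gold = y_gold − 0.061·k_gold ≈ 3.4914.
Gain: Δc = 3.4914 − 3.1832 ≈ 0.3082.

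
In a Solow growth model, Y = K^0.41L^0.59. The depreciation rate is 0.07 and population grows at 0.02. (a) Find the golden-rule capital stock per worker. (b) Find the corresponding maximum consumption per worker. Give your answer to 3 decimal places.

The effective depreciation rate is n + δ = 0.02 + 0.07 = 0.09.
Golden rule sets MPK = n+δ: 0.41·k^(0.41−1) = 0.09, so k_gold = (0.41/0.09)^(1/0.59) ≈ 13.0669.
y_gold = 13.0669^0.41 ≈ 2.8683; c_gold = y_gold − 0.09·k_gold ≈ 1.6923.

(a) k_gold ≈ 13.067; (b) c_gold ≈ 1.692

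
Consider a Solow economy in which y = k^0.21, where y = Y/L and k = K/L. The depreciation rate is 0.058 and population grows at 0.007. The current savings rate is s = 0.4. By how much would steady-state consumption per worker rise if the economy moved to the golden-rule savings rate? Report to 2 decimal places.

Capital per worker breaks even when investment replaces (n + δ)·k; here n + δ = 0.065.
Current steady state (s = 0.4): k* = (0.4/0.065)^(1/0.79) ≈ 9.9752, y* = 9.9752^0.21 ≈ 1.6210, c* = (1−0.4)·1.6210 ≈ 0.9726.
Golden rule sets MPK = n+δ: 0.21·k^(0.21−1) = 0.065, so k_gold = (0.21/0.065)^(1/0.79) ≈ 4.4126.
y_gold = 4.4126^0.21 ≈ 1.3658, c_gold = y_gold − 0.065·k_gold ≈ 1.0790.
Gain: Δc = 1.0790 − 0.9726 ≈ 0.1064.

Δc ≈ 0.11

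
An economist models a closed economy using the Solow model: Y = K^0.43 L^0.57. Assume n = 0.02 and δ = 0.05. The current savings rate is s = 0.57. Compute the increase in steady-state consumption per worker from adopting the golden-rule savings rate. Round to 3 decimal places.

Δc ≈ 0.150

Break-even investment rate: n + δ = 0.02 + 0.05 = 0.07.
Current steady state (s = 0.57): k* = (0.57/0.07)^(1/0.57) ≈ 39.6145, y* = 39.6145^0.43 ≈ 4.8649, c* = (1−0.57)·4.8649 ≈ 2.0919.
Maximizing c = f(k) − (n+δ)·k gives f'(k) = n+δ, i.e. 0.43·k^(0.43−1) = 0.07, so k_gold = (0.43/0.07)^(1/0.57) ≈ 24.1605.
y_gold = 24.1605^0.43 ≈ 3.9331, c_gold = y_gold − 0.07·k_gold ≈ 2.2419.
Gain: Δc = 2.2419 − 2.0919 ≈ 0.1499.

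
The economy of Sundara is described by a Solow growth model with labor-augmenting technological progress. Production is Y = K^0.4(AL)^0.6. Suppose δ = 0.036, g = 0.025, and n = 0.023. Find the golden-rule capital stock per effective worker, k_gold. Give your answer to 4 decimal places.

k_gold ≈ 13.4783

n + g + δ = 0.023 + 0.025 + 0.036 = 0.084.
Setting f'(k) = n+g+δ gives 0.4·k^(0.4−1) = 0.084, hence k_gold = (0.4/0.084)^(1/0.6) ≈ 13.4783.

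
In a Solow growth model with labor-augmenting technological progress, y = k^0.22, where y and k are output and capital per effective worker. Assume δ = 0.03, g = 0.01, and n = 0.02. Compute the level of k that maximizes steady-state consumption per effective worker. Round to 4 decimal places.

Break-even investment rate: n + g + δ = 0.02 + 0.01 + 0.03 = 0.06.
Maximizing c = f(k) − (n+g+δ)·k gives f'(k) = n+g+δ, i.e. 0.22·k^(0.22−1) = 0.06, so k_gold = (0.22/0.06)^(1/0.78) ≈ 5.2896.

k_gold ≈ 5.2896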